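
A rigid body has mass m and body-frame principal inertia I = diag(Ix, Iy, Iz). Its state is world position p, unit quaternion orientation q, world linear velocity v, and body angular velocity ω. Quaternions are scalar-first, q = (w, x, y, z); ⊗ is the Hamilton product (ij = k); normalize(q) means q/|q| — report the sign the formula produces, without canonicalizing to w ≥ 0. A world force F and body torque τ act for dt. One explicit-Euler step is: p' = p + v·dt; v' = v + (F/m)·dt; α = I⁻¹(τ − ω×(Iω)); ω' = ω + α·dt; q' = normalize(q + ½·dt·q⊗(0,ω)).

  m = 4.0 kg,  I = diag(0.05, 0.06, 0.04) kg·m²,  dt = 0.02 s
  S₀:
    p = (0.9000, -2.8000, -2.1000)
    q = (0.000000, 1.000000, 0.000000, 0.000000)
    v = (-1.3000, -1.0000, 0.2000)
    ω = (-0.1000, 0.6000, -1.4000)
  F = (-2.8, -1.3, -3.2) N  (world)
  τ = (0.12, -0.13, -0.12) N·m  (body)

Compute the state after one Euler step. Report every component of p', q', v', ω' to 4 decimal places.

p' = (0.8740, -2.8200, -2.0960)
q' = (0.0010, 0.9999, 0.0140, 0.0060)
v' = (-1.3140, -1.0065, 0.1840)
ω' = (-0.0587, 0.5562, -1.4597)

new position p' = (0.8740, -2.8200, -2.0960)
v + (F/m)dt = (-1.3140, -1.0065, 0.1840)
α = I⁻¹(τ − ω×Iω) = (2.0640, -2.1900, -2.9850)
ω + α·dt = (-0.0587, 0.5562, -1.4597)
2q̇ = q⊗(0,ω) = (0.1000000, 0.0000000, 1.4000000, 0.6000000)
q + ½dt·q⊗(0,ω), renormalized = (0.0010, 0.9999, 0.0140, 0.0060)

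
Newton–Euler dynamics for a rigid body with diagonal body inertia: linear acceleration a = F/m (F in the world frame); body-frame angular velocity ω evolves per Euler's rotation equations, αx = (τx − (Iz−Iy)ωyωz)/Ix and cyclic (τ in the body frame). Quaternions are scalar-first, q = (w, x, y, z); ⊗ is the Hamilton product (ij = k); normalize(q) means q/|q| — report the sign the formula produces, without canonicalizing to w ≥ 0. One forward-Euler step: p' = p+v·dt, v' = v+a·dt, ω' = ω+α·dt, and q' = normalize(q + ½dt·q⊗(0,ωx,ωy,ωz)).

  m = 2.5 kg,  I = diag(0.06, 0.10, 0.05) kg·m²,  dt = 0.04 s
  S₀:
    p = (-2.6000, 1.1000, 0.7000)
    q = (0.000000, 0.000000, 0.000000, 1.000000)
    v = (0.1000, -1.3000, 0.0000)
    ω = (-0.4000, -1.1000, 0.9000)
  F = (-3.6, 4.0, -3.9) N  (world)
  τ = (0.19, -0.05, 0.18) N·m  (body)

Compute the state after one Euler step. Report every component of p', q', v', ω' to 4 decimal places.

p' = (-2.5960, 1.0480, 0.7000)
q' = (-0.0180, 0.0220, -0.0080, 0.9996)
v' = (0.0424, -1.2360, -0.0624)
ω' = (-0.3063, -1.1186, 1.0299)

(τ − ω×Iω)/I = (2.3417, -0.4640, 3.2480)
new body rate ω' = (-0.3063, -1.1186, 1.0299)
q⊗(0,ω) = (-0.9000000, 1.1000000, -0.4000000, 0.0000000)
updated quaternion q' = (-0.0180, 0.0220, -0.0080, 0.9996)
linear accel F/m = (-1.4400, 1.6000, -1.5600)
p' = p + v·dt = (-2.5960, 1.0480, 0.7000)
v' = v + a·dt = (0.0424, -1.2360, -0.0624)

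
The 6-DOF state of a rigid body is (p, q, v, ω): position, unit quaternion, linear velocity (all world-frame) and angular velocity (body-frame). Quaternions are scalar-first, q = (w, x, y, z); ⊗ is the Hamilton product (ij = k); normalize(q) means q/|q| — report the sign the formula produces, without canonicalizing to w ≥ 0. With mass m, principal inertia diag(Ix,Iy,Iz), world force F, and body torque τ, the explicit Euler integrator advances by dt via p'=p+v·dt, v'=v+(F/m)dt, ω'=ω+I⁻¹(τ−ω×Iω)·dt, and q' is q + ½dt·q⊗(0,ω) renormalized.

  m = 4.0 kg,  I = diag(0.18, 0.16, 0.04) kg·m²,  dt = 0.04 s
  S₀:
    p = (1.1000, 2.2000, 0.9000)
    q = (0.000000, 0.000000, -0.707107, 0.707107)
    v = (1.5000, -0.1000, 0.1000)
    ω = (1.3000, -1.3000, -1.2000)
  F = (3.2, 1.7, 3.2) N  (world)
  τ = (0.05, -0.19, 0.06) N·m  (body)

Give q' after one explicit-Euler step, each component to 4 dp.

2q̇ = q⊗(0,ω) = (-0.0707107, 1.7677675, 0.9192391, 0.9192391)
q + ½dt·q⊗(0,ω), renormalized = (-0.0014, 0.0353, -0.6881, 0.7248)

q' = (-0.0014, 0.0353, -0.6881, 0.7248)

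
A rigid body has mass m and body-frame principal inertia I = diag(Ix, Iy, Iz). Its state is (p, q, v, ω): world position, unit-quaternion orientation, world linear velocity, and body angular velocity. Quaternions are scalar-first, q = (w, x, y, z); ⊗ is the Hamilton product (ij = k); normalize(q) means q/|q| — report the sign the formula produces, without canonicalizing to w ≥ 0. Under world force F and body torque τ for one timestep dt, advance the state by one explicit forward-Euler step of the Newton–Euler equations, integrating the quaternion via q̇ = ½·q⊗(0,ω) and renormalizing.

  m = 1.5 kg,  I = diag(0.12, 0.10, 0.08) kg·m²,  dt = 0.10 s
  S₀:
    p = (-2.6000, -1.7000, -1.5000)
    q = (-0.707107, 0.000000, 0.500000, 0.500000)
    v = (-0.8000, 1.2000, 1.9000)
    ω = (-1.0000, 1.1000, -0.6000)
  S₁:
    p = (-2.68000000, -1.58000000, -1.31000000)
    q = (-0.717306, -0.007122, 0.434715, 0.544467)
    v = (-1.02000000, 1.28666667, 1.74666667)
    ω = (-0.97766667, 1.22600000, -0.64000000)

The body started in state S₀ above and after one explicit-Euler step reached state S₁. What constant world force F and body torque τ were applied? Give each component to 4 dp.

ω₁ − ω₀ = (0.02233333, 0.12600000, -0.04000000)
I·α + gyro = (0.0400, 0.1500, -0.0100)
velocity change Δv = (-0.22000000, 0.08666667, -0.15333333)
F = m·Δv/dt = (-3.3000, 1.3000, -2.3000)

F = (-3.3000, 1.3000, -2.3000)
τ = (0.0400, 0.1500, -0.0100)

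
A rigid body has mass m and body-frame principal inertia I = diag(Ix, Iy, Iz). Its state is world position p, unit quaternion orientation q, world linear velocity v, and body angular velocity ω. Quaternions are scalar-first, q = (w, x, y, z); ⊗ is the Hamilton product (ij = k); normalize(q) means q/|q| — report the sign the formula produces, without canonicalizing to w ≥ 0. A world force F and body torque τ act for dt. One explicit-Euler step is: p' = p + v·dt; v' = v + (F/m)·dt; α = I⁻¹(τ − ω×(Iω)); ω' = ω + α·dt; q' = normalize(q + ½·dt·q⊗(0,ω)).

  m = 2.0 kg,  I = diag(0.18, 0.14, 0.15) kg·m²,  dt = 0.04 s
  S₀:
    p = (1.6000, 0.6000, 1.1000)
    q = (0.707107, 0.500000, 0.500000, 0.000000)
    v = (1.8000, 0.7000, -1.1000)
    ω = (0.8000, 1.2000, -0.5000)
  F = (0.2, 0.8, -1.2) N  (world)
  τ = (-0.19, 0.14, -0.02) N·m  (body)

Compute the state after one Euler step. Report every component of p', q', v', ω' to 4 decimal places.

p' = (1.6720, 0.6280, 1.0560)
q' = (0.6868, 0.5061, 0.5217, -0.0031)
v' = (1.8040, 0.7160, -1.1240)
ω' = (0.7591, 1.2434, -0.4951)

gyro term ω×Iω = (-0.0060, -0.0120, -0.0384)
(τ − ω×Iω)/I = (-1.0222, 1.0857, 0.1227)
new body rate ω' = (0.7591, 1.2434, -0.4951)
Hamilton product q⊗(0,ω) = (-1.0000000, 0.3156856, 1.0985284, -0.1535535)
q + ½dt·q⊗(0,ω), renormalized = (0.6868, 0.5061, 0.5217, -0.0031)
a = F/m = (0.1000, 0.4000, -0.6000)
new position p' = (1.6720, 0.6280, 1.0560)
v + (F/m)dt = (1.8040, 0.7160, -1.1240)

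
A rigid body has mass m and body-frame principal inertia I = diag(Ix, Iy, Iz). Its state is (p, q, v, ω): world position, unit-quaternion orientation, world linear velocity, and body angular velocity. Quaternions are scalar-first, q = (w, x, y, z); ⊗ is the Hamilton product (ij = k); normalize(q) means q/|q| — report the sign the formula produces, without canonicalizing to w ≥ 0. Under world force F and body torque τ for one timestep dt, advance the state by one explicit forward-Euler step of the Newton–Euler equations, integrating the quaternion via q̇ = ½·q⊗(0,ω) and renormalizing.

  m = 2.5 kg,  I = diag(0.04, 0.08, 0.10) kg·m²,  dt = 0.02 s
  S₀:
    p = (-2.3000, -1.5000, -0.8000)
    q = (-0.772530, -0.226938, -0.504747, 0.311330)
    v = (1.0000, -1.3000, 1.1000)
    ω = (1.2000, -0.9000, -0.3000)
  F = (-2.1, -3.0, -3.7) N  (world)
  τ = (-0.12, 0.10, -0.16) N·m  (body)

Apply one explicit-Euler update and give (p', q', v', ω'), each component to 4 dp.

linear accel F/m = (-0.8400, -1.2000, -1.4800)
p' = p + v·dt = (-2.2800, -1.5260, -0.7780)
v + (F/m)dt = (0.9832, -1.3240, 1.0704)
α = I⁻¹(τ − ω×Iω) = (-3.1350, 0.9800, -1.1680)
ω' = ω + α·dt = (1.1373, -0.8804, -0.3234)
2q̇ = q⊗(0,ω) = (-0.0885477, -0.4954149, 1.0007916, 1.0416996)
q + ½dt·q⊗(0,ω), renormalized = (-0.7733, -0.2319, -0.4947, 0.3217)

p' = (-2.2800, -1.5260, -0.7780)
q' = (-0.7733, -0.2319, -0.4947, 0.3217)
v' = (0.9832, -1.3240, 1.0704)
ω' = (1.1373, -0.8804, -0.3234)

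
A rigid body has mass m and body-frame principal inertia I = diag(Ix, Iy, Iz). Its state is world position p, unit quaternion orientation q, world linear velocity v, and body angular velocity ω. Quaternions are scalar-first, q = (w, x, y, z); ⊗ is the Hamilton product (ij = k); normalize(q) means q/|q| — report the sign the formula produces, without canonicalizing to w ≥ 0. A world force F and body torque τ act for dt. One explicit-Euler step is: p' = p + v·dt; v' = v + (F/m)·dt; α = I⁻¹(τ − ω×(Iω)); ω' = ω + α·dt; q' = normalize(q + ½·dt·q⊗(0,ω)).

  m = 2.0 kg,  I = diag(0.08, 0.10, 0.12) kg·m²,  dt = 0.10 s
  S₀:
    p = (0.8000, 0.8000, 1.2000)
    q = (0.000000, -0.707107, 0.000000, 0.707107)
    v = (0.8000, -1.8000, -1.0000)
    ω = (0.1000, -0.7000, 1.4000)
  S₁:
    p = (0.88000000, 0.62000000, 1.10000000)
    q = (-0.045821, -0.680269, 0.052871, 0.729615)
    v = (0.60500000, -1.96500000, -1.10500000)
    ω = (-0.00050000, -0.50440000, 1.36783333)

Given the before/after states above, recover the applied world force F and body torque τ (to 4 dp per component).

Δv = v₁−v₀ = (-0.19500000, -0.16500000, -0.10500000)
applied force F = (-3.9000, -3.3000, -2.1000)
rate change Δω = (-0.10050000, 0.19560000, -0.03216667)
τ = I·(Δω/dt) + ω₀×(Iω₀) = (-0.1000, 0.1900, -0.0400)

F = (-3.9000, -3.3000, -2.1000)
τ = (-0.1000, 0.1900, -0.0400)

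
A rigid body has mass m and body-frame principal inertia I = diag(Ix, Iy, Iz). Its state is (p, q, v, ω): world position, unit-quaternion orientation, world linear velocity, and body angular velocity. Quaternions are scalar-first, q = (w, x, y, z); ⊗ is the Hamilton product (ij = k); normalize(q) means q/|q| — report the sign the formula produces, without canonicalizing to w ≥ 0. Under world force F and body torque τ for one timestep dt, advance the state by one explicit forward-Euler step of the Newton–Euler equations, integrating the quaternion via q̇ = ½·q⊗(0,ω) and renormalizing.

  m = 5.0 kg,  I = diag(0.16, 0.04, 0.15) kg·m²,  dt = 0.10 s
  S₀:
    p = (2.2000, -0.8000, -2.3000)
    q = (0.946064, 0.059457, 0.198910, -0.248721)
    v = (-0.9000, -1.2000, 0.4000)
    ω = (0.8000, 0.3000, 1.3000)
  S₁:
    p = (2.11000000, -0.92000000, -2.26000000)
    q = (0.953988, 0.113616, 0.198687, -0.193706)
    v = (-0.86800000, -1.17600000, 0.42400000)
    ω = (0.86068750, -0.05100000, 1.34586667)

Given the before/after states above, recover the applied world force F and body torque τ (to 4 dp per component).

Δω = ω₁−ω₀ = (0.06068750, -0.35100000, 0.04586667)
I·α + gyro = (0.1400, -0.1300, 0.0400)
Δv = v₁−v₀ = (0.03200000, 0.02400000, 0.02400000)
F = m·Δv/dt = (1.6000, 1.2000, 1.2000)

F = (1.6000, 1.2000, 1.2000)
τ = (0.1400, -0.1300, 0.0400)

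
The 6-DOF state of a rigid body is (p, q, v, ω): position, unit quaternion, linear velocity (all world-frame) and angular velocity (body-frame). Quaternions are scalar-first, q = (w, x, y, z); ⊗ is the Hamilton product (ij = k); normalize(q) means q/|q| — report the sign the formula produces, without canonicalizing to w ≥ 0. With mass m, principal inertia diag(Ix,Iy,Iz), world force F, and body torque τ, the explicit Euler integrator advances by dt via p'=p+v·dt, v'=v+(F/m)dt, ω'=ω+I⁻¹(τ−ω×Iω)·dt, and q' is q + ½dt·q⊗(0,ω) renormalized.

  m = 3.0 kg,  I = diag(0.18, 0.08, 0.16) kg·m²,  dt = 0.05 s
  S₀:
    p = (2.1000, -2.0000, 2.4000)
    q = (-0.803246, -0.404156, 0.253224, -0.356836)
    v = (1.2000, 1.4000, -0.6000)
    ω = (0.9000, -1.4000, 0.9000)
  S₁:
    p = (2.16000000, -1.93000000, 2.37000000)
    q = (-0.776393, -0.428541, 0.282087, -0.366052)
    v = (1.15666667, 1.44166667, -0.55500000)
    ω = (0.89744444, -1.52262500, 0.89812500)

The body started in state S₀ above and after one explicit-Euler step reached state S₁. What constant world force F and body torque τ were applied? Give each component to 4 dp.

Δω = ω₁−ω₀ = (-0.00255556, -0.12262500, -0.00187500)
precession coupling = (-0.1008, 0.0162, 0.1260)
I·α + gyro = (-0.1100, -0.1800, 0.1200)
Δv = v₁−v₀ = (-0.04333333, 0.04166667, 0.04500000)
applied force F = (-2.6000, 2.5000, 2.7000)

F = (-2.6000, 2.5000, 2.7000)
τ = (-0.1100, -0.1800, 0.1200)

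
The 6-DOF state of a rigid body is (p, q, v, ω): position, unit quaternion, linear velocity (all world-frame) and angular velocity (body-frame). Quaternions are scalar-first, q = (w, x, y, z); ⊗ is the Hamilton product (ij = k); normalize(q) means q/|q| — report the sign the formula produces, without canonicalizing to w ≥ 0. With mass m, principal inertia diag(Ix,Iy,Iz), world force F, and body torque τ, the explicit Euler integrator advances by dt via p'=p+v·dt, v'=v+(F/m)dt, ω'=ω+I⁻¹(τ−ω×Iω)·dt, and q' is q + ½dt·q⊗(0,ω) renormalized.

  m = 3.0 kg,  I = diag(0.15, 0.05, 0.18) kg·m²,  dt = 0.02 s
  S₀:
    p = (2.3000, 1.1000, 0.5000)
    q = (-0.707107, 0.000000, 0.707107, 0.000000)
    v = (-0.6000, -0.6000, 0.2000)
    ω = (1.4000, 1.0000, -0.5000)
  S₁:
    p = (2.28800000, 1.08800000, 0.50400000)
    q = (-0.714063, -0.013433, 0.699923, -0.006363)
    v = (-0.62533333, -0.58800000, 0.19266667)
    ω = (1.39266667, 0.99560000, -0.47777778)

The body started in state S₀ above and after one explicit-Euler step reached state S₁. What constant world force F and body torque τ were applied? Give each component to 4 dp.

F = (-3.8000, 1.8000, -1.1000)
τ = (-0.1200, 0.0100, 0.0600)

Δω = ω₁−ω₀ = (-0.00733333, -0.00440000, 0.02222222)
I·α + gyro = (-0.1200, 0.0100, 0.0600)
v₁ − v₀ = (-0.02533333, 0.01200000, -0.00733333)
F = m·Δv/dt = (-3.8000, 1.8000, -1.1000)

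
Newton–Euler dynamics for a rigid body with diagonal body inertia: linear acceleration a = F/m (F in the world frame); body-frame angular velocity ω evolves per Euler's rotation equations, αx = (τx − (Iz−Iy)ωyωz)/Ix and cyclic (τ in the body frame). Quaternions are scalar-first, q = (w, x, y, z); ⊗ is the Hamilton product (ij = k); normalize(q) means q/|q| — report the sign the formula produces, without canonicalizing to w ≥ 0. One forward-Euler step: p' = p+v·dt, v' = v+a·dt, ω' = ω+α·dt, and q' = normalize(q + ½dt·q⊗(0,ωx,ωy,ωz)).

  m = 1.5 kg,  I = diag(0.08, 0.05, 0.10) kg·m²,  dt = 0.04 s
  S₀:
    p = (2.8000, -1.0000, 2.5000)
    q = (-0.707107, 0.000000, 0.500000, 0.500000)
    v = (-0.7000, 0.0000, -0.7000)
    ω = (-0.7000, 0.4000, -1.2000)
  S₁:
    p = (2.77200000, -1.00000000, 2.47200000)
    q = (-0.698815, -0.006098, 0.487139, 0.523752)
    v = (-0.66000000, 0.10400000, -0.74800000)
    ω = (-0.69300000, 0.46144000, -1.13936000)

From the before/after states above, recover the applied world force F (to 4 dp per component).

v₁ − v₀ = (0.04000000, 0.10400000, -0.04800000)
F = m·Δv/dt = (1.5000, 3.9000, -1.8000)

F = (1.5000, 3.9000, -1.8000)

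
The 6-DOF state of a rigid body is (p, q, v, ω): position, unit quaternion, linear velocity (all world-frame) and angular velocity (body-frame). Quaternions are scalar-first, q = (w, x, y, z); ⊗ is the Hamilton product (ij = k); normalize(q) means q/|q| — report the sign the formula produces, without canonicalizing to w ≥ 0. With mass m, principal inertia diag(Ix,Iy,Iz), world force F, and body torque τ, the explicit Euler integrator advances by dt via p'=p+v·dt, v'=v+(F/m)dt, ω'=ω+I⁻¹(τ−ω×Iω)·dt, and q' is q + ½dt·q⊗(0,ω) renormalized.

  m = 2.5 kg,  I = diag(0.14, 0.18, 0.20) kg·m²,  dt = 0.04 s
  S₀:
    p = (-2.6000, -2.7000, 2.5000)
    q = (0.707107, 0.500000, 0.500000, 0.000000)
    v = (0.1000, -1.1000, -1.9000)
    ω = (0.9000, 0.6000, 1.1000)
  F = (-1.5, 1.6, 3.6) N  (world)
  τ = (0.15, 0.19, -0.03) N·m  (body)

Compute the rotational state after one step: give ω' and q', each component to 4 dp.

(τ − ω×Iω)/I = (0.9771, 1.3856, -0.2580)
ω' = ω + α·dt = (0.9391, 0.6554, 1.0897)
q⊗(0,ω) = (-0.7500000, 1.1863963, -0.1257358, 0.6278177)
q + ½dt·q⊗(0,ω), renormalized = (0.6918, 0.5235, 0.4972, 0.0126)

ω' = (0.9391, 0.6554, 1.0897)
q' = (0.6918, 0.5235, 0.4972, 0.0126)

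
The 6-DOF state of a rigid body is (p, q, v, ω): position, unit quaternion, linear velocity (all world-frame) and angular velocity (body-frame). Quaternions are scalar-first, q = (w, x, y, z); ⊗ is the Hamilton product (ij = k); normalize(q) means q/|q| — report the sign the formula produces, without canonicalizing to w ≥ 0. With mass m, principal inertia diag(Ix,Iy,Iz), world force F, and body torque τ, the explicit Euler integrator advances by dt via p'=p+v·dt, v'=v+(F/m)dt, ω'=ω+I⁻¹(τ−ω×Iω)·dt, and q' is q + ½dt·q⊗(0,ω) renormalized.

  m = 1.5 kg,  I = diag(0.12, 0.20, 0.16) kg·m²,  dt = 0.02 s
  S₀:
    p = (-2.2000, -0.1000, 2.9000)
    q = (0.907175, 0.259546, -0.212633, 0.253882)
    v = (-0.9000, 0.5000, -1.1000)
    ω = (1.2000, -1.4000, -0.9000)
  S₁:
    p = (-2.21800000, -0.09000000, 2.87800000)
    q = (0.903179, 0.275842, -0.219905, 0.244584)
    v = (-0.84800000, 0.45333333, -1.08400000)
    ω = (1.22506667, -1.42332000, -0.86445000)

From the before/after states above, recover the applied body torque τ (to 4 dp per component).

τ = (0.1000, -0.1900, 0.1500)

rate change Δω = (0.02506667, -0.02332000, 0.03555000)
precession coupling = (-0.0504, 0.0432, -0.1344)
τ = I·(Δω/dt) + ω₀×(Iω₀) = (0.1000, -0.1900, 0.1500)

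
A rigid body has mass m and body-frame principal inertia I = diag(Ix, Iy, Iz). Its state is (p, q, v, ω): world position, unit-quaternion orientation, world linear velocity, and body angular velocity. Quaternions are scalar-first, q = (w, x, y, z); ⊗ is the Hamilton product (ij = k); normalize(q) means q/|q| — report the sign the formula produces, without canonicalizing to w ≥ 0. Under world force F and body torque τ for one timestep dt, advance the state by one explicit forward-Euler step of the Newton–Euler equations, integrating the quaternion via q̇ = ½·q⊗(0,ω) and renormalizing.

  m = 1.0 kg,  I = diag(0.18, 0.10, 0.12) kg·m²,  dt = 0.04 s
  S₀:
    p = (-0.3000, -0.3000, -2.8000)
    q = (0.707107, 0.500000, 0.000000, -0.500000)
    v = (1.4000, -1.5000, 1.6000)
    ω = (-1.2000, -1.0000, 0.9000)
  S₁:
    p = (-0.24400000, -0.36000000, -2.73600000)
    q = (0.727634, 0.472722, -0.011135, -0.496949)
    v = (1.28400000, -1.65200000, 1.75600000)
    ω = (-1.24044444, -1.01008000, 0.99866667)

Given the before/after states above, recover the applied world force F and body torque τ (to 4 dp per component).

Δv = v₁−v₀ = (-0.11600000, -0.15200000, 0.15600000)
m·(v₁−v₀)/dt = (-2.9000, -3.8000, 3.9000)
ω₁ − ω₀ = (-0.04044444, -0.01008000, 0.09866667)
precession coupling = (-0.0180, -0.0648, -0.0960)
I·α + gyro = (-0.2000, -0.0900, 0.2000)

F = (-2.9000, -3.8000, 3.9000)
τ = (-0.2000, -0.0900, 0.2000)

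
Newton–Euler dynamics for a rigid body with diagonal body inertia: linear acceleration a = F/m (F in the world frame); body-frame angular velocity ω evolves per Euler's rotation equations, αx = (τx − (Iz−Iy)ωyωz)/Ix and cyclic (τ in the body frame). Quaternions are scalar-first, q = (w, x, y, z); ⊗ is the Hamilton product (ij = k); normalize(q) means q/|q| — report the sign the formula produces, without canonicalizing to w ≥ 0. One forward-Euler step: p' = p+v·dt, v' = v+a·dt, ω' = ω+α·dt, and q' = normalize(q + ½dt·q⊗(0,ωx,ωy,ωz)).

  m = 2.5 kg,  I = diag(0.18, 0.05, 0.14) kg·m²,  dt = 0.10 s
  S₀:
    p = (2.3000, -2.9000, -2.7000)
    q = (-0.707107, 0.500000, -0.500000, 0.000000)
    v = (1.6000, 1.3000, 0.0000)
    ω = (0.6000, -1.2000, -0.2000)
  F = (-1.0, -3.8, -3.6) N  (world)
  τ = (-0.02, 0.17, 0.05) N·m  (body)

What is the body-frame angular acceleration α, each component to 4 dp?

α = (-0.2311, 3.4960, -0.3114)

gyro term ω×Iω = (0.0216, -0.0048, 0.0936)
α = I⁻¹(τ − ω×Iω) = (-0.2311, 3.4960, -0.3114)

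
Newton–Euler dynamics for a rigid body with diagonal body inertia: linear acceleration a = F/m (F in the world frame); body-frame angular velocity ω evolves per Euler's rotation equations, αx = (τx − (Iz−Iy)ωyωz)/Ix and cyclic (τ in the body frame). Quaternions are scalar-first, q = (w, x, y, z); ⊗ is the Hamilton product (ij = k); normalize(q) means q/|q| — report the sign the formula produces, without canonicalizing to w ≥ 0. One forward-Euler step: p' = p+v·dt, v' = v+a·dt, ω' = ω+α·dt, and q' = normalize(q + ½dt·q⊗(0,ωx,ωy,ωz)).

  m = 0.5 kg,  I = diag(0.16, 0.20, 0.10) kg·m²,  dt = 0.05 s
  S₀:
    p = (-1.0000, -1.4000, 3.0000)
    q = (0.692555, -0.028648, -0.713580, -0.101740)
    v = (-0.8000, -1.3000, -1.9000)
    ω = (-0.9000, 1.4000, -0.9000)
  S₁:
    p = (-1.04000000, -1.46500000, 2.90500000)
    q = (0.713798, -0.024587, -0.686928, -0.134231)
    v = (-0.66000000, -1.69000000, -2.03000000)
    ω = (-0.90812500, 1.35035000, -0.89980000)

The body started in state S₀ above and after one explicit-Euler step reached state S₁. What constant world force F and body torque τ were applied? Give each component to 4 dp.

F = (1.4000, -3.9000, -1.3000)
τ = (0.1000, -0.1500, -0.0500)

Δω = ω₁−ω₀ = (-0.00812500, -0.04965000, 0.00020000)
gyro term ω₀×Iω₀ = (0.1260, 0.0486, -0.0504)
applied torque τ = (0.1000, -0.1500, -0.0500)
v₁ − v₀ = (0.14000000, -0.39000000, -0.13000000)
m·(v₁−v₀)/dt = (1.4000, -3.9000, -1.3000)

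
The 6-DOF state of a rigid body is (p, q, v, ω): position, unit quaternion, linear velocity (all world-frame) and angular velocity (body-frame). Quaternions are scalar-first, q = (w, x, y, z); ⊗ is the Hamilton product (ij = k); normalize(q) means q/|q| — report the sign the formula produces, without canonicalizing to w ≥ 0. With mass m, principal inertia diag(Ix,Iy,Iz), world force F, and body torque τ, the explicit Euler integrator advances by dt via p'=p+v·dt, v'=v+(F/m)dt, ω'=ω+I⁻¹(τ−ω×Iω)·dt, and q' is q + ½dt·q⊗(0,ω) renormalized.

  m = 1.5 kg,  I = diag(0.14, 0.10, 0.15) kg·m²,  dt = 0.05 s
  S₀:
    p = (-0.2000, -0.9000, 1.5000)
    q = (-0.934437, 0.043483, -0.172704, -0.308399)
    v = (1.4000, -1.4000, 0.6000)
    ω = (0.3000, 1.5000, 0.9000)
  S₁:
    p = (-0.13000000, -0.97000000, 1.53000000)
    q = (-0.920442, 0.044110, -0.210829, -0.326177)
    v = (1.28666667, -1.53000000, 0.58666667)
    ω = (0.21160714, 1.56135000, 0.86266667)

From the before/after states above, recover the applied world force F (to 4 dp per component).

v₁ − v₀ = (-0.11333333, -0.13000000, -0.01333333)
m·(v₁−v₀)/dt = (-3.4000, -3.9000, -0.4000)

F = (-3.4000, -3.9000, -0.4000)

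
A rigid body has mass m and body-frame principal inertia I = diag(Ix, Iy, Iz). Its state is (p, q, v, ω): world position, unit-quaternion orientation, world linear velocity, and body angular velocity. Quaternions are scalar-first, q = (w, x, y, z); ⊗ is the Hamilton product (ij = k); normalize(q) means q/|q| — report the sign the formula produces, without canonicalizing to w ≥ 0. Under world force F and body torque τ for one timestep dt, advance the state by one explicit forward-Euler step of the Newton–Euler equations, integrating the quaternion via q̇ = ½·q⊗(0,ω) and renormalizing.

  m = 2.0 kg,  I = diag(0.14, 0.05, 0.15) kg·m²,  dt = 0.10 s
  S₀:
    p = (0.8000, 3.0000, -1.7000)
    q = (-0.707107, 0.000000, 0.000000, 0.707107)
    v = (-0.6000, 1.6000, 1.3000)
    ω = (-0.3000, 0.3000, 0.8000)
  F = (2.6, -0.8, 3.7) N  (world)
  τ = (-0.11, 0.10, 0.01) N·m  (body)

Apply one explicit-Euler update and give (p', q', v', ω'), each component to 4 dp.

p' = (0.7400, 3.1600, -1.5700)
q' = (-0.7346, 0.0000, -0.0212, 0.6781)
v' = (-0.4700, 1.5600, 1.4850)
ω' = (-0.3957, 0.4952, 0.8013)

α = I⁻¹(τ − ω×Iω) = (-0.9571, 1.9520, 0.0127)
ω + α·dt = (-0.3957, 0.4952, 0.8013)
2q̇ = q⊗(0,ω) = (-0.5656856, 0.0000000, -0.4242642, -0.5656856)
q + ½dt·q⊗(0,ω), renormalized = (-0.7346, 0.0000, -0.0212, 0.6781)
p' = p + v·dt = (0.7400, 3.1600, -1.5700)
v + (F/m)dt = (-0.4700, 1.5600, 1.4850)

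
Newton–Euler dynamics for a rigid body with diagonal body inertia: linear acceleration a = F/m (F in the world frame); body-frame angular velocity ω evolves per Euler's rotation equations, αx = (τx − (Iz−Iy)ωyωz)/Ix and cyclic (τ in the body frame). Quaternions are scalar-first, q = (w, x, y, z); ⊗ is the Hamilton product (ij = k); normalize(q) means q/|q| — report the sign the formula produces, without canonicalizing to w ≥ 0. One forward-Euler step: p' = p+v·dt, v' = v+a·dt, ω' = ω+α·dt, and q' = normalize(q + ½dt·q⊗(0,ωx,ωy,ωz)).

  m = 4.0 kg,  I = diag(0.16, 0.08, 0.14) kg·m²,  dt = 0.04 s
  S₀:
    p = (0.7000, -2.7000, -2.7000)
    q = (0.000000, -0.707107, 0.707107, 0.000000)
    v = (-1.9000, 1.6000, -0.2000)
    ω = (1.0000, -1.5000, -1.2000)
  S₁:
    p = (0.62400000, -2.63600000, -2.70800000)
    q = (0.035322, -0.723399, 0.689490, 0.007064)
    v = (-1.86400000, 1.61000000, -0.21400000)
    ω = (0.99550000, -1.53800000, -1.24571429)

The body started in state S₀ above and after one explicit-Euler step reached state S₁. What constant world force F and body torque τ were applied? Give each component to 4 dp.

F = (3.6000, 1.0000, -1.4000)
τ = (0.0900, -0.1000, -0.0400)

velocity change Δv = (0.03600000, 0.01000000, -0.01400000)
m·(v₁−v₀)/dt = (3.6000, 1.0000, -1.4000)
Δω = ω₁−ω₀ = (-0.00450000, -0.03800000, -0.04571429)
applied torque τ = (0.0900, -0.1000, -0.0400)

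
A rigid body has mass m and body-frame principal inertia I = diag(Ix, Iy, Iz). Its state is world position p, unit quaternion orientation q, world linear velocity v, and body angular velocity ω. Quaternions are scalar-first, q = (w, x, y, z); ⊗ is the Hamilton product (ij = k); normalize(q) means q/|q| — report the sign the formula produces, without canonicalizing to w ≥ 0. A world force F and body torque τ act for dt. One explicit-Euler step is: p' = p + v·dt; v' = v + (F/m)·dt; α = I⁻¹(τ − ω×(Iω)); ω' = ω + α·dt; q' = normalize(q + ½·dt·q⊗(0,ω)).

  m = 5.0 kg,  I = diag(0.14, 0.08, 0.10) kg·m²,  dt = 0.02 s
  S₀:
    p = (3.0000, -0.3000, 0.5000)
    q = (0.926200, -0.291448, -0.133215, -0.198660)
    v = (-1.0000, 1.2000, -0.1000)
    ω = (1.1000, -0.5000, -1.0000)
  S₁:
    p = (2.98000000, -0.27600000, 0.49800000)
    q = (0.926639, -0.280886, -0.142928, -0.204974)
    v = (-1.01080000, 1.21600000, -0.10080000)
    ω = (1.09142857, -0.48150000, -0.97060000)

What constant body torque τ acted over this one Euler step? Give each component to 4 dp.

τ = (-0.0500, 0.0300, 0.1800)

ω₁ − ω₀ = (-0.00857143, 0.01850000, 0.02940000)
precession coupling = (0.0100, -0.0440, 0.0330)
applied torque τ = (-0.0500, 0.0300, 0.1800)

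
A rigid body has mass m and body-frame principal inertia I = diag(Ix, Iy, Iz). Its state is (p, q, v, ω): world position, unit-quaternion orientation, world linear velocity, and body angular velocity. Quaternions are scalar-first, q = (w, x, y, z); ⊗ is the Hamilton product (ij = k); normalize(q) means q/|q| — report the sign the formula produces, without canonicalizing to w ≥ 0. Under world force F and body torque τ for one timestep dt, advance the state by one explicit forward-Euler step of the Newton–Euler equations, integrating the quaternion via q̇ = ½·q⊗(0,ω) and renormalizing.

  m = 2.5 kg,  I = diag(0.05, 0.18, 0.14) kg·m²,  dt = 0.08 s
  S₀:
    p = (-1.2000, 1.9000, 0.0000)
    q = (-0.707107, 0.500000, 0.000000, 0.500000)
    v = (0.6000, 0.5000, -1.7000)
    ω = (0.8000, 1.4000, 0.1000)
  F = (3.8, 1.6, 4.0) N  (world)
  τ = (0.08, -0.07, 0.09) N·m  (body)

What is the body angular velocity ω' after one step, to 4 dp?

precession coupling ω×(Iω) = (-0.0056, -0.0072, 0.1456)
α = I⁻¹(τ − ω×Iω) = (1.7120, -0.3489, -0.3971)
ω' = ω + α·dt = (0.9370, 1.3721, 0.0682)

ω' = (0.9370, 1.3721, 0.0682)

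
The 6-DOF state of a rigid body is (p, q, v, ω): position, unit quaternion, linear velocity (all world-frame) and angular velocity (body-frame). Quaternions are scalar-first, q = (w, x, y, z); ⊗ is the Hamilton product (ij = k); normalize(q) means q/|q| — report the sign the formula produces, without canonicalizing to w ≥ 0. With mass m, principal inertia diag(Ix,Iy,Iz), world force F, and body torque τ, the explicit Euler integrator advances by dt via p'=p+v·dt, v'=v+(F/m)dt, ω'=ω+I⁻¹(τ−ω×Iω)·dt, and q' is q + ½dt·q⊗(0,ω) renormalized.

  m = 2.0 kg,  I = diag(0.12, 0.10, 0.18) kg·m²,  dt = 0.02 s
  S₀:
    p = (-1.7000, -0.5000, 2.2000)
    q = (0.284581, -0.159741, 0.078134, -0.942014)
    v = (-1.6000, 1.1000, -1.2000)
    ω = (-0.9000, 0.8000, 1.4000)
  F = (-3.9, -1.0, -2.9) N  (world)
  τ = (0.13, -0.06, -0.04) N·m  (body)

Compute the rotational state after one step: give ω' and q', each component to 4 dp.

ω' = (-0.8933, 0.7729, 1.3940)
q' = (0.2957, -0.1536, 0.0911, -0.9384)

α = I⁻¹(τ − ω×Iω) = (0.3367, -1.3560, -0.3022)
new body rate ω' = (-0.8933, 0.7729, 1.3940)
2q̇ = q⊗(0,ω) = (1.1125455, 0.6068759, 1.2991148, 0.3409412)
q' = normalize(q + ½dt·q⊗(0,ω)) = (0.2957, -0.1536, 0.0911, -0.9384)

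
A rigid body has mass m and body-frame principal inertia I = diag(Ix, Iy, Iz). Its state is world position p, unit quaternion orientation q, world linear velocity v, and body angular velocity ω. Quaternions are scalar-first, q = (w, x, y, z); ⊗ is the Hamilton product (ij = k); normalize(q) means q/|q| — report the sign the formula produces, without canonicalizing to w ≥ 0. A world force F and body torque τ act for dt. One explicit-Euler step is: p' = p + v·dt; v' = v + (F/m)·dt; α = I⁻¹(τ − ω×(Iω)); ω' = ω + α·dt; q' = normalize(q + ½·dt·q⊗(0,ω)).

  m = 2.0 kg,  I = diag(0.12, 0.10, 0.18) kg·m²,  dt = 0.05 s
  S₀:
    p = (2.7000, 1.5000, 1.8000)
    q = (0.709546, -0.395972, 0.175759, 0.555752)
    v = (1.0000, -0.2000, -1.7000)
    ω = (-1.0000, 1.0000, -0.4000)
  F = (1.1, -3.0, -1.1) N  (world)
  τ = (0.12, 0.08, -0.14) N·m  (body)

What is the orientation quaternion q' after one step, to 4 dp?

Hamilton product q⊗(0,ω) = (-0.3494302, -1.3356016, -0.0045948, -0.5040314)
updated quaternion q' = (0.7003, -0.4291, 0.1755, 0.5428)

q' = (0.7003, -0.4291, 0.1755, 0.5428)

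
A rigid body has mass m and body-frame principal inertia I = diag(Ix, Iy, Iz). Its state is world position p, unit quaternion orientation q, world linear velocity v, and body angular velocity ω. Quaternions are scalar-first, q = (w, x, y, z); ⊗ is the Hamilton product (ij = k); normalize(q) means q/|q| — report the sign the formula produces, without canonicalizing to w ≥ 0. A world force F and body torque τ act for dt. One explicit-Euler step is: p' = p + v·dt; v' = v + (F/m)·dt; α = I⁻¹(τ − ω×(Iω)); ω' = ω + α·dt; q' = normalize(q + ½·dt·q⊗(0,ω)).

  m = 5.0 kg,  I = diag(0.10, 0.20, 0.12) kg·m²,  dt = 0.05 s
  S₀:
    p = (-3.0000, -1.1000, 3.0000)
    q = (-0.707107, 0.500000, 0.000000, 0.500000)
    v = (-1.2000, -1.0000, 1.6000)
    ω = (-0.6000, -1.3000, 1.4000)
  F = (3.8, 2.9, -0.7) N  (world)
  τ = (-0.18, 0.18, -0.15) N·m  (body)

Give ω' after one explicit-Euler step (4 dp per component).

gyro term ω×Iω = (0.1456, 0.0168, 0.0780)
α = I⁻¹(τ − ω×Iω) = (-3.2560, 0.8160, -1.9000)
ω + α·dt = (-0.7628, -1.2592, 1.3050)

ω' = (-0.7628, -1.2592, 1.3050)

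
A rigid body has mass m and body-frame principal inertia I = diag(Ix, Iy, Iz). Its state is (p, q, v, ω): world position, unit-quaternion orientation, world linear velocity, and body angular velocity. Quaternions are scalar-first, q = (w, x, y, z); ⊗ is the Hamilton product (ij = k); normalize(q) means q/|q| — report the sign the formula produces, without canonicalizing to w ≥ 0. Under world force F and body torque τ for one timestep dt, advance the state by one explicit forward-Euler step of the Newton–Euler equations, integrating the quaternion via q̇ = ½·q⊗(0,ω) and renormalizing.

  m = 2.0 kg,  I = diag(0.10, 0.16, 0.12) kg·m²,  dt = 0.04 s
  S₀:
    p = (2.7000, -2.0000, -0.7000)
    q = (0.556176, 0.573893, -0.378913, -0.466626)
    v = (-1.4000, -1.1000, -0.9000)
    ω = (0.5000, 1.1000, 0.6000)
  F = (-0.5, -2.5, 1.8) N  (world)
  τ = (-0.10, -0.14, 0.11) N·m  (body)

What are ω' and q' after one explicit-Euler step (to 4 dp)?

ω×(Iω) gyroscopic = (-0.0264, -0.0060, 0.0330)
(τ − ω×Iω)/I = (-0.7360, -0.8375, 0.6417)
ω + α·dt = (0.4706, 1.0665, 0.6257)
2q̇ = q⊗(0,ω) = (0.4098334, 0.5640288, 0.0341448, 1.1544444)
q' = normalize(q + ½dt·q⊗(0,ω)) = (0.5642, 0.5850, -0.3781, -0.4434)

ω' = (0.4706, 1.0665, 0.6257)
q' = (0.5642, 0.5850, -0.3781, -0.4434)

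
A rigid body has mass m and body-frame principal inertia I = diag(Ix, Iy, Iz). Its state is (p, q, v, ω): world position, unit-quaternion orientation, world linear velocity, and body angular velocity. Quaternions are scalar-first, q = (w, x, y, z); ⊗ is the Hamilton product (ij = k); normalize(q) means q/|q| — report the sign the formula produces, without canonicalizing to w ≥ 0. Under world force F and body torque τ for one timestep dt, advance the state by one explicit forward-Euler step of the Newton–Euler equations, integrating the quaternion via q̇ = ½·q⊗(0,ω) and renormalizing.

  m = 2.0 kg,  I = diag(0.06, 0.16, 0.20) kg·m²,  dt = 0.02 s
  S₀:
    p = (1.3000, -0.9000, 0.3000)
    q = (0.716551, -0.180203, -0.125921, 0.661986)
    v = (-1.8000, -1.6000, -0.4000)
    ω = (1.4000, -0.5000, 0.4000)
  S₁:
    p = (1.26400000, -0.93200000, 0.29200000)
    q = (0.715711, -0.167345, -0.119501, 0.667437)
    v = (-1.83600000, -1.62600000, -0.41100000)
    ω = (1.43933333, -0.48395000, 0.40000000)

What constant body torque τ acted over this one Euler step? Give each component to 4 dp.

ω₁ − ω₀ = (0.03933333, 0.01605000, 0.00000000)
τ = I·(Δω/dt) + ω₀×(Iω₀) = (0.1100, 0.0500, -0.0700)

τ = (0.1100, 0.0500, -0.0700)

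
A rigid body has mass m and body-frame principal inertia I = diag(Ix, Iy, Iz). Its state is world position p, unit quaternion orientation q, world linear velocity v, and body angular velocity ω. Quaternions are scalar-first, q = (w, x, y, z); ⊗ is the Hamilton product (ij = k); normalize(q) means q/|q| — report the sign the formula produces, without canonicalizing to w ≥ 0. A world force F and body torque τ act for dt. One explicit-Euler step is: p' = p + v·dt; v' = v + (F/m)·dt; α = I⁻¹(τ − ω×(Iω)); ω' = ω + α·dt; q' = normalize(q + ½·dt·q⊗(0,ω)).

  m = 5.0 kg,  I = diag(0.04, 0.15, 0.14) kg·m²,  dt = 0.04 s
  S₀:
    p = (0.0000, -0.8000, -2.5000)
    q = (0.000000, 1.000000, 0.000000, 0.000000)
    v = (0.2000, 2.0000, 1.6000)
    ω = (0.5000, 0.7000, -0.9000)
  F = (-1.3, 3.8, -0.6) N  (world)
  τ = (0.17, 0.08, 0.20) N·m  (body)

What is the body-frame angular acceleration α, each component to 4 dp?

precession coupling ω×(Iω) = (0.0063, 0.0450, 0.0385)
angular accel α = (4.0925, 0.2333, 1.1536)

α = (4.0925, 0.2333, 1.1536)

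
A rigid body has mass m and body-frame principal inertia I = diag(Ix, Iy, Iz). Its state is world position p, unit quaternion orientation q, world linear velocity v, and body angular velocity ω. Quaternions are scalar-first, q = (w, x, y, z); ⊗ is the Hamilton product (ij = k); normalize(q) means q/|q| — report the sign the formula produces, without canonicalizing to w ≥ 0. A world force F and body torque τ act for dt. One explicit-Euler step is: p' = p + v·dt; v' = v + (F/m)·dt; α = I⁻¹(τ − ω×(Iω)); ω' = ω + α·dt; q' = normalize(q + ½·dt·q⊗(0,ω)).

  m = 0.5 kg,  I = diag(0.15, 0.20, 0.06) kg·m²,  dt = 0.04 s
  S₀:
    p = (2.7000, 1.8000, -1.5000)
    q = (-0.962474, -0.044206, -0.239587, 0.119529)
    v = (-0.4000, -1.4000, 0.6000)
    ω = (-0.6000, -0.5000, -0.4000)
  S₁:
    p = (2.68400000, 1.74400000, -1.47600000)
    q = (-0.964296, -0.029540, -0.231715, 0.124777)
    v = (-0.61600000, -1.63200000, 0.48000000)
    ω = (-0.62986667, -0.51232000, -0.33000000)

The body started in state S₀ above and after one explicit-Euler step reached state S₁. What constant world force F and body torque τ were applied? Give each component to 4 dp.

F = (-2.7000, -2.9000, -1.5000)
τ = (-0.1400, -0.0400, 0.1200)

ω₁ − ω₀ = (-0.02986667, -0.01232000, 0.07000000)
ω₀×(Iω₀) = (-0.0280, 0.0216, 0.0150)
I·α + gyro = (-0.1400, -0.0400, 0.1200)
v₁ − v₀ = (-0.21600000, -0.23200000, -0.12000000)
applied force F = (-2.7000, -2.9000, -1.5000)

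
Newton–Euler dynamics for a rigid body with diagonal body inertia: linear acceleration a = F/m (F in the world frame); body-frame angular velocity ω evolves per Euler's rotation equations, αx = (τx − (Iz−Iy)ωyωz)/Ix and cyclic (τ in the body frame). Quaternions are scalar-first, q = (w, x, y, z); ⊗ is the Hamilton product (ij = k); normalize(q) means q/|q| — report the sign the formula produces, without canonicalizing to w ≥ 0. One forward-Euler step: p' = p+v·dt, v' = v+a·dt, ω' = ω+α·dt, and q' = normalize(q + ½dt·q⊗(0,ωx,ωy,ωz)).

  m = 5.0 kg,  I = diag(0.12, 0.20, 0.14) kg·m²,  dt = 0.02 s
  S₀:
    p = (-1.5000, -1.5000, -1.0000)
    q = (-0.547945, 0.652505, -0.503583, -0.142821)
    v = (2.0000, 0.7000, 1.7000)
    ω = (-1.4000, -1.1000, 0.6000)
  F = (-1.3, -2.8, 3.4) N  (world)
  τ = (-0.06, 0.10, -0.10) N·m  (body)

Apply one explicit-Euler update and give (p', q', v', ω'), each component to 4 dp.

p' = (-1.4600, -1.4860, -0.9660)
q' = (-0.5434, 0.6555, -0.4994, -0.1603)
v' = (1.9948, 0.6888, 1.7136)
ω' = (-1.4166, -1.0917, 0.5681)

(τ − ω×Iω)/I = (-0.8300, 0.4160, -1.5943)
ω + α·dt = (-1.4166, -1.0917, 0.5681)
2q̇ = q⊗(0,ω) = (0.4452583, 0.3078701, 0.4111859, -1.7515387)
q' = normalize(q + ½dt·q⊗(0,ω)) = (-0.5434, 0.6555, -0.4994, -0.1603)
linear accel F/m = (-0.2600, -0.5600, 0.6800)
new position p' = (-1.4600, -1.4860, -0.9660)
v + (F/m)dt = (1.9948, 0.6888, 1.7136)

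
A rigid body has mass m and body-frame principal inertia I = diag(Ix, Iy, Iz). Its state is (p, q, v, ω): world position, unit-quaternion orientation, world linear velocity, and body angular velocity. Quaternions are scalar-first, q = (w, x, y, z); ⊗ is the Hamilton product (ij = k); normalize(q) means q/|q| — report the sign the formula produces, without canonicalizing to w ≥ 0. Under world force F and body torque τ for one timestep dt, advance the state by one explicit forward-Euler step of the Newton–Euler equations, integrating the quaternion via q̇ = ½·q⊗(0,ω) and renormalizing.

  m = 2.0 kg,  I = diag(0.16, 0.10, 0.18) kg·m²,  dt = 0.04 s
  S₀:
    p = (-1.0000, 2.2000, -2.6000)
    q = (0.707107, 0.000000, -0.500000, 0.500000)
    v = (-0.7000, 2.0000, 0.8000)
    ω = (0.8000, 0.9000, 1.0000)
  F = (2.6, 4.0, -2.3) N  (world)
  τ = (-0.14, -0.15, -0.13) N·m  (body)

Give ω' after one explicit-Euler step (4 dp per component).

precession coupling ω×(Iω) = (0.0720, -0.0160, -0.0432)
(τ − ω×Iω)/I = (-1.3250, -1.3400, -0.4822)
ω + α·dt = (0.7470, 0.8464, 0.9807)

ω' = (0.7470, 0.8464, 0.9807)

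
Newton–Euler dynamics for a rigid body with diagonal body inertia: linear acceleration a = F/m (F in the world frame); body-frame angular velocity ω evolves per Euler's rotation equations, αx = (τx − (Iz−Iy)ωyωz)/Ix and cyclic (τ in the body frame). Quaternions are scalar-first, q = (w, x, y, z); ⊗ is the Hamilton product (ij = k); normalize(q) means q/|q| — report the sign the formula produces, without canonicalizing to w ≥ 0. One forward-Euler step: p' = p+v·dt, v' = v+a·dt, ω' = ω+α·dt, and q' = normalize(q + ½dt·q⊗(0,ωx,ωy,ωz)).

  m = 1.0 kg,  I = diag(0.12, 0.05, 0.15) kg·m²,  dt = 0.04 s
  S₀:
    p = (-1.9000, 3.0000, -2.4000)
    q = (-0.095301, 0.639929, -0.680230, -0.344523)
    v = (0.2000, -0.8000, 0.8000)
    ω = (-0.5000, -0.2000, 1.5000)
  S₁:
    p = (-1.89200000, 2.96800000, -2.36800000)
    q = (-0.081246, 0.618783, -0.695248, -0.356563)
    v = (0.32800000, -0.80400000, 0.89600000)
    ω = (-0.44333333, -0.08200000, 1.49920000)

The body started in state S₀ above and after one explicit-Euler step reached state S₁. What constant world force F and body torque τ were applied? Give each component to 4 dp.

ω₁ − ω₀ = (0.05666667, 0.11800000, -0.00080000)
gyro term ω₀×Iω₀ = (-0.0300, 0.0225, -0.0070)
τ = I·(Δω/dt) + ω₀×(Iω₀) = (0.1400, 0.1700, -0.0100)
v₁ − v₀ = (0.12800000, -0.00400000, 0.09600000)
F = m·Δv/dt = (3.2000, -0.1000, 2.4000)

F = (3.2000, -0.1000, 2.4000)
τ = (0.1400, 0.1700, -0.0100)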